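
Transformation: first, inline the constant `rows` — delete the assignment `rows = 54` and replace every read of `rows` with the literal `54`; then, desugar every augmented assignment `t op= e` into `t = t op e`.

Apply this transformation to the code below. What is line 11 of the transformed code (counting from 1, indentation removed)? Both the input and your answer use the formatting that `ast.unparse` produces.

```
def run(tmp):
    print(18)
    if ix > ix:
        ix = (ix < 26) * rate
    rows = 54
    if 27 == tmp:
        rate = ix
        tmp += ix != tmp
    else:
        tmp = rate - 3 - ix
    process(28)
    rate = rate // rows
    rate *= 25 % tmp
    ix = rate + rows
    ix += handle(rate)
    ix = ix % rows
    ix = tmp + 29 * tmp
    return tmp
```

Transformed code:
def run(tmp):
    print(18)
    if ix > ix:
        ix = (ix < 26) * rate
    if 27 == tmp:
        rate = ix
        tmp = tmp + (ix != tmp)
    else:
        tmp = rate - 3 - ix
    process(28)
    rate = rate // 54
    rate = rate * (25 % tmp)
    ix = rate + 54
    ix = ix + handle(rate)
    ix = ix % 54
    ix = tmp + 29 * tmp
    return tmp

rate = rate // 54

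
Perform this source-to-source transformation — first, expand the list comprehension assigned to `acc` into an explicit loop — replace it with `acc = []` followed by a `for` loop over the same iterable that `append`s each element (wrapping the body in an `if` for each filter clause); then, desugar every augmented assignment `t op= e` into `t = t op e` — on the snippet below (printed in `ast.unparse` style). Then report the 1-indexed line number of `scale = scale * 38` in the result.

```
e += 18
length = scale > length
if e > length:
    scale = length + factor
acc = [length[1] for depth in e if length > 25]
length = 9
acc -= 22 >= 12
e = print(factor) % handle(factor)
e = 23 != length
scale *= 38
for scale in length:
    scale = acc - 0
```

Transformed code:
e = e + 18
length = scale > length
if e > length:
    scale = length + factor
acc = []
for depth in e:
    if length > 25:
        acc.append(length[1])
length = 9
acc = acc - (22 >= 12)
e = print(factor) % handle(factor)
e = 23 != length
scale = scale * 38
for scale in length:
    scale = acc - 0

13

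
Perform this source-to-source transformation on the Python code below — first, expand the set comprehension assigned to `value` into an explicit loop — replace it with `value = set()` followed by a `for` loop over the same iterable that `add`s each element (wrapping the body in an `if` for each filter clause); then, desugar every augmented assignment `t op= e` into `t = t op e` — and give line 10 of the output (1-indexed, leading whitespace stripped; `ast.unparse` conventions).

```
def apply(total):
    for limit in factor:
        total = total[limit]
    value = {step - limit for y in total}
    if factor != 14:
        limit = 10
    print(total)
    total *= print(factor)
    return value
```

total = total * print(factor)

Transformed code:
def apply(total):
    for limit in factor:
        total = total[limit]
    value = set()
    for y in total:
        value.add(step - limit)
    if factor != 14:
        limit = 10
    print(total)
    total = total * print(factor)
    return value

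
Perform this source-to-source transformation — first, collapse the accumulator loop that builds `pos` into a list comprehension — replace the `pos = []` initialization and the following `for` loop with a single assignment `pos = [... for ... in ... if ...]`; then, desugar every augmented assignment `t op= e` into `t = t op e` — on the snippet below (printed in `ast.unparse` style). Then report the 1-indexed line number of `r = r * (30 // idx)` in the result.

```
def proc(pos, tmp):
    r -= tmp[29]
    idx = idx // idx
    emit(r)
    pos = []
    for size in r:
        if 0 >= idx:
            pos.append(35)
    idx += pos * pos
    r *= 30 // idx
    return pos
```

7

Transformed code:
def proc(pos, tmp):
    r = r - tmp[29]
    idx = idx // idx
    emit(r)
    pos = [35 for size in r if 0 >= idx]
    idx = idx + pos * pos
    r = r * (30 // idx)
    return pos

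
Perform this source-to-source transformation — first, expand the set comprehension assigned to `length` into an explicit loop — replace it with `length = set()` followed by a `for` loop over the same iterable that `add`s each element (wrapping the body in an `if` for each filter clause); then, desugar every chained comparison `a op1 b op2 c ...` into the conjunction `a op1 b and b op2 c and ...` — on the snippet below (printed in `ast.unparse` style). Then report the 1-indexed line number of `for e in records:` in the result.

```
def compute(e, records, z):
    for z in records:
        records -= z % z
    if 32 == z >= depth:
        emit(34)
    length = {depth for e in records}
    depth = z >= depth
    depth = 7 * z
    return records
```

Transformed code:
def compute(e, records, z):
    for z in records:
        records -= z % z
    if 32 == z and z >= depth:
        emit(34)
    length = set()
    for e in records:
        length.add(depth)
    depth = z >= depth
    depth = 7 * z
    return records

7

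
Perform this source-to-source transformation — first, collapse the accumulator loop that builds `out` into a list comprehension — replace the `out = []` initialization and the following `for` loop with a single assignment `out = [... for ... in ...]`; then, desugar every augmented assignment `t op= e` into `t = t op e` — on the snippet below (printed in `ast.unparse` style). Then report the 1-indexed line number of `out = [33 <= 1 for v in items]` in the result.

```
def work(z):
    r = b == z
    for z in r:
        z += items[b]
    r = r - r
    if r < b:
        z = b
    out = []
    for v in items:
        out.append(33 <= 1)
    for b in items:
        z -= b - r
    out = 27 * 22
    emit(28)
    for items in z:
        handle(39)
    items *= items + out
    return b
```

Transformed code:
def work(z):
    r = b == z
    for z in r:
        z = z + items[b]
    r = r - r
    if r < b:
        z = b
    out = [33 <= 1 for v in items]
    for b in items:
        z = z - (b - r)
    out = 27 * 22
    emit(28)
    for items in z:
        handle(39)
    items = items * (items + out)
    return b

8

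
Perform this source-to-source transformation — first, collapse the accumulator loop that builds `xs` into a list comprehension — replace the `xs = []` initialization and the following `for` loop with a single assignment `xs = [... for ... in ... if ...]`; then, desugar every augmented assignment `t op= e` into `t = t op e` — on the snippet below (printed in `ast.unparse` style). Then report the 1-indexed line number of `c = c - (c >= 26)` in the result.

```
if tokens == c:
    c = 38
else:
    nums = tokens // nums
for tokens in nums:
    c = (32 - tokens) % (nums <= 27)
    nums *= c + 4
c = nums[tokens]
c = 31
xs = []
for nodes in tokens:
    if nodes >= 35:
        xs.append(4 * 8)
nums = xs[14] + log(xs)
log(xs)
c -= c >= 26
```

Transformed code:
if tokens == c:
    c = 38
else:
    nums = tokens // nums
for tokens in nums:
    c = (32 - tokens) % (nums <= 27)
    nums = nums * (c + 4)
c = nums[tokens]
c = 31
xs = [4 * 8 for nodes in tokens if nodes >= 35]
nums = xs[14] + log(xs)
log(xs)
c = c - (c >= 26)

13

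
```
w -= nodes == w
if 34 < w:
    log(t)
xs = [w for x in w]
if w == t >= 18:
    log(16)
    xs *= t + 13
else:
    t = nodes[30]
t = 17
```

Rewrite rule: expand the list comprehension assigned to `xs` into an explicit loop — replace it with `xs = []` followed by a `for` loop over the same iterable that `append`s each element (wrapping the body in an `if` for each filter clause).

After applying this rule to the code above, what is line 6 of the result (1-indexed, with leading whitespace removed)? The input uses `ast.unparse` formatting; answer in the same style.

Transformed code:
w -= nodes == w
if 34 < w:
    log(t)
xs = []
for x in w:
    xs.append(w)
if w == t >= 18:
    log(16)
    xs *= t + 13
else:
    t = nodes[30]
t = 17

xs.append(w)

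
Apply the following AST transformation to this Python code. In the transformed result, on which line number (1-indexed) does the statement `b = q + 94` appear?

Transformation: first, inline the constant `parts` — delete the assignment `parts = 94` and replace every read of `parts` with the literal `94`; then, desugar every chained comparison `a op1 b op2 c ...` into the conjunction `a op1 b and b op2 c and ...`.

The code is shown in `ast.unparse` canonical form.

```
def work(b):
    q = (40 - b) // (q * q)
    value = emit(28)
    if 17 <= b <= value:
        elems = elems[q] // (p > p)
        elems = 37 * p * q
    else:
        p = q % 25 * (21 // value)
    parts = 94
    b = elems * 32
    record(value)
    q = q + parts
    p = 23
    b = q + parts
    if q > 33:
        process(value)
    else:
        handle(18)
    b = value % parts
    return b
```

Transformed code:
def work(b):
    q = (40 - b) // (q * q)
    value = emit(28)
    if 17 <= b and b <= value:
        elems = elems[q] // (p > p)
        elems = 37 * p * q
    else:
        p = q % 25 * (21 // value)
    b = elems * 32
    record(value)
    q = q + 94
    p = 23
    b = q + 94
    if q > 33:
        process(value)
    else:
        handle(18)
    b = value % 94
    return b

13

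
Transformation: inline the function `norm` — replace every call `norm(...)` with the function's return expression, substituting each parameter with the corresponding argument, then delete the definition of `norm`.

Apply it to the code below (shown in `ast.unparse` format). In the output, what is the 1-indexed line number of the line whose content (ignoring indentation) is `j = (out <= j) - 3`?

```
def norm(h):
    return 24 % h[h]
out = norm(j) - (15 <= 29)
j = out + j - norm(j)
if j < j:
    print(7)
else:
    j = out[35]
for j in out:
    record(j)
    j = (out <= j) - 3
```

Transformed code:
out = 24 % j[j] - (15 <= 29)
j = out + j - 24 % j[j]
if j < j:
    print(7)
else:
    j = out[35]
for j in out:
    record(j)
    j = (out <= j) - 3

9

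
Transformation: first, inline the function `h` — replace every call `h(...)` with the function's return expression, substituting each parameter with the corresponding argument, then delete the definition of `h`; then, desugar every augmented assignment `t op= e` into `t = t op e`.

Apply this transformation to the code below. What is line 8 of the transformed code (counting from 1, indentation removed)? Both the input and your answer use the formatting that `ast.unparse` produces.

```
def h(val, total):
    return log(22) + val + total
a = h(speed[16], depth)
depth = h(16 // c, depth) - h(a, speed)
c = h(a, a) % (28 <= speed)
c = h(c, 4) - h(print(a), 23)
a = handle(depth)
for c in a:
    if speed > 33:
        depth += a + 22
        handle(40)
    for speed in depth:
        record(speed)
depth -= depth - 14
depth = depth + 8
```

Transformed code:
a = log(22) + speed[16] + depth
depth = log(22) + 16 // c + depth - (log(22) + a + speed)
c = (log(22) + a + a) % (28 <= speed)
c = log(22) + c + 4 - (log(22) + print(a) + 23)
a = handle(depth)
for c in a:
    if speed > 33:
        depth = depth + (a + 22)
        handle(40)
    for speed in depth:
        record(speed)
depth = depth - (depth - 14)
depth = depth + 8

depth = depth + (a + 22)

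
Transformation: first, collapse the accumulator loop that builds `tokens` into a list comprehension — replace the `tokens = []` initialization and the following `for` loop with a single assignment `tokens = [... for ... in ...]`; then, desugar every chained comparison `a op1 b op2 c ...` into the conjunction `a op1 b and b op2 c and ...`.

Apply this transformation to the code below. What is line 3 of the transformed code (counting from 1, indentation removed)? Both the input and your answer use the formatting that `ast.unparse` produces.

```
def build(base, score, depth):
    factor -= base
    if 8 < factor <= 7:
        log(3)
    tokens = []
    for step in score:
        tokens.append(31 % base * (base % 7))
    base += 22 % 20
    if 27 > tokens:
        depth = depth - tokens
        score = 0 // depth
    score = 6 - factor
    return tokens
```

if 8 < factor and factor <= 7:

Transformed code:
def build(base, score, depth):
    factor -= base
    if 8 < factor and factor <= 7:
        log(3)
    tokens = [31 % base * (base % 7) for step in score]
    base += 22 % 20
    if 27 > tokens:
        depth = depth - tokens
        score = 0 // depth
    score = 6 - factor
    return tokens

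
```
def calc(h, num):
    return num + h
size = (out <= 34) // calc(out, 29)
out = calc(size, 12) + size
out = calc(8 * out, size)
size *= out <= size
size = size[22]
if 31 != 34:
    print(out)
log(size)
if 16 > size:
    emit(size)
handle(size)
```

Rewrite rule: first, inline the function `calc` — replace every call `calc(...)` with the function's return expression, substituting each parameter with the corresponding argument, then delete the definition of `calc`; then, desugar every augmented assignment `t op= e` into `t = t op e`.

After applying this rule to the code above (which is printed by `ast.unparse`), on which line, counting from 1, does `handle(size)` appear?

11

Transformed code:
size = (out <= 34) // (29 + out)
out = 12 + size + size
out = size + 8 * out
size = size * (out <= size)
size = size[22]
if 31 != 34:
    print(out)
log(size)
if 16 > size:
    emit(size)
handle(size)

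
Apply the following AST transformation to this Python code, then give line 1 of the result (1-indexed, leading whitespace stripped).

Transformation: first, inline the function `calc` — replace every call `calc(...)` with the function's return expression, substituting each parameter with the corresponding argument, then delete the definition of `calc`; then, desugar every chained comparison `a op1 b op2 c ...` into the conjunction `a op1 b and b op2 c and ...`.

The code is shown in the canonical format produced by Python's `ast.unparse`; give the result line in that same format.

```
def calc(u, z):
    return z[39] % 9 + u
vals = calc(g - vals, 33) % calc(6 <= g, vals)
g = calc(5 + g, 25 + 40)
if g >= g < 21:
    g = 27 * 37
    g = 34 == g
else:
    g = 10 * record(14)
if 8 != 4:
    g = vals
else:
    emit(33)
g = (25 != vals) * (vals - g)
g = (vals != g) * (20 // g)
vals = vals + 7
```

Transformed code:
vals = (33[39] % 9 + (g - vals)) % (vals[39] % 9 + (6 <= g))
g = (25 + 40)[39] % 9 + (5 + g)
if g >= g and g < 21:
    g = 27 * 37
    g = 34 == g
else:
    g = 10 * record(14)
if 8 != 4:
    g = vals
else:
    emit(33)
g = (25 != vals) * (vals - g)
g = (vals != g) * (20 // g)
vals = vals + 7

vals = (33[39] % 9 + (g - vals)) % (vals[39] % 9 + (6 <= g))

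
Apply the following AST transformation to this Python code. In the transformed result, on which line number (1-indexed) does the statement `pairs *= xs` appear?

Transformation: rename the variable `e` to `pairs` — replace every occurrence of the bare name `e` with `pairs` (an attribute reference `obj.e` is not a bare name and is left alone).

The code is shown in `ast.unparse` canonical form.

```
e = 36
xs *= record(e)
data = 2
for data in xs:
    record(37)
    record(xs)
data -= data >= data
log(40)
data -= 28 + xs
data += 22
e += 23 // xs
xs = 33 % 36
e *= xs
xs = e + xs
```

Transformed code:
pairs = 36
xs *= record(pairs)
data = 2
for data in xs:
    record(37)
    record(xs)
data -= data >= data
log(40)
data -= 28 + xs
data += 22
pairs += 23 // xs
xs = 33 % 36
pairs *= xs
xs = pairs + xs

13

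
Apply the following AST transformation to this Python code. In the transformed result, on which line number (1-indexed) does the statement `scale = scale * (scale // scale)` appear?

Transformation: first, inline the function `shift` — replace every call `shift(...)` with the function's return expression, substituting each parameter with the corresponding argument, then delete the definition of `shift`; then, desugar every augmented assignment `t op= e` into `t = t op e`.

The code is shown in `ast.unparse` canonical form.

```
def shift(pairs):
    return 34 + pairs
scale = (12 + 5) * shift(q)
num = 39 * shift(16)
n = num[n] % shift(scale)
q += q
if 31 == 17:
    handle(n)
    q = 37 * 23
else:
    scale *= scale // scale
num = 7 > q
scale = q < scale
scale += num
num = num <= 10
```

9

Transformed code:
scale = (12 + 5) * (34 + q)
num = 39 * (34 + 16)
n = num[n] % (34 + scale)
q = q + q
if 31 == 17:
    handle(n)
    q = 37 * 23
else:
    scale = scale * (scale // scale)
num = 7 > q
scale = q < scale
scale = scale + num
num = num <= 10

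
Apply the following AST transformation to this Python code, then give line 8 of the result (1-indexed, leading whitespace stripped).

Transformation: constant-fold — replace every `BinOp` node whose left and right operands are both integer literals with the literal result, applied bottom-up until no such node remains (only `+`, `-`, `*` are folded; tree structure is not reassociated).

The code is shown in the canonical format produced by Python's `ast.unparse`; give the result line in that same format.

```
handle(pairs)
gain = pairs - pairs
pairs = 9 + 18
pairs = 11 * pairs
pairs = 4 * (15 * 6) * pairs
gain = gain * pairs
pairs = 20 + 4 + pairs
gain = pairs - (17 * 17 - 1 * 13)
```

gain = pairs - 276

Transformed code:
handle(pairs)
gain = pairs - pairs
pairs = 27
pairs = 11 * pairs
pairs = 360 * pairs
gain = gain * pairs
pairs = 24 + pairs
gain = pairs - 276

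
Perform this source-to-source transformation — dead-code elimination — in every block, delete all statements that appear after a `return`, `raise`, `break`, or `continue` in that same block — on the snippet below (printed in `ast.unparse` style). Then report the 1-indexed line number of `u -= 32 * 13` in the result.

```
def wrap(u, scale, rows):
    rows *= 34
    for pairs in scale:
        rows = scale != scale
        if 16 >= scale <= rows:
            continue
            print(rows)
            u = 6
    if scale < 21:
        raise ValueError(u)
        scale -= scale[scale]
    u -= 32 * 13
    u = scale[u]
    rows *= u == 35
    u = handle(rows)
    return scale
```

Transformed code:
def wrap(u, scale, rows):
    rows *= 34
    for pairs in scale:
        rows = scale != scale
        if 16 >= scale <= rows:
            continue
    if scale < 21:
        raise ValueError(u)
    u -= 32 * 13
    u = scale[u]
    rows *= u == 35
    u = handle(rows)
    return scale

9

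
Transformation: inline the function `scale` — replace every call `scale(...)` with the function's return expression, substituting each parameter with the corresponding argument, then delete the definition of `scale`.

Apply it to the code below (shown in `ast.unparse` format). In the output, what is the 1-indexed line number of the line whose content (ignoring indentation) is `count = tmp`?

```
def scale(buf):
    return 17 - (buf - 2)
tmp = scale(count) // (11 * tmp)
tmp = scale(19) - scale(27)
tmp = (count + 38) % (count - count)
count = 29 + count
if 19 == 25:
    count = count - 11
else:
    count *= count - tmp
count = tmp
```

9

Transformed code:
tmp = (17 - (count - 2)) // (11 * tmp)
tmp = 17 - (19 - 2) - (17 - (27 - 2))
tmp = (count + 38) % (count - count)
count = 29 + count
if 19 == 25:
    count = count - 11
else:
    count *= count - tmp
count = tmp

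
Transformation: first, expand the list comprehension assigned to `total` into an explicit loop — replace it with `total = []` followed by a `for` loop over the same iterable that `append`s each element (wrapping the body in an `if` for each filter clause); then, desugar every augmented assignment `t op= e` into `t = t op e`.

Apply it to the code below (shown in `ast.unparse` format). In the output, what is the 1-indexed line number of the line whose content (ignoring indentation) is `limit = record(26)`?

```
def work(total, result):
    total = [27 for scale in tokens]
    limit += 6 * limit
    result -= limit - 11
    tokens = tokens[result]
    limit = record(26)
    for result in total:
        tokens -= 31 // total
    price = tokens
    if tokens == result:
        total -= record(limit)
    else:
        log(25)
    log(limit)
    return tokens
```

Transformed code:
def work(total, result):
    total = []
    for scale in tokens:
        total.append(27)
    limit = limit + 6 * limit
    result = result - (limit - 11)
    tokens = tokens[result]
    limit = record(26)
    for result in total:
        tokens = tokens - 31 // total
    price = tokens
    if tokens == result:
        total = total - record(limit)
    else:
        log(25)
    log(limit)
    return tokens

8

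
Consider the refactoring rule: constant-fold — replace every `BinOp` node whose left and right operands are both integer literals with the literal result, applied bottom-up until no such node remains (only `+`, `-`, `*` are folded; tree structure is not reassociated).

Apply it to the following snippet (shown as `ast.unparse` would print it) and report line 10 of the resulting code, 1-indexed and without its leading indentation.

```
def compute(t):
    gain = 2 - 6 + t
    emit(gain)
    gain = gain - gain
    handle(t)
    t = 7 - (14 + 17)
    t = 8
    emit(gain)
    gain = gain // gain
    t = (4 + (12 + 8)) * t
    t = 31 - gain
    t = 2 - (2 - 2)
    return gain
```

t = 24 * t

Transformed code:
def compute(t):
    gain = -4 + t
    emit(gain)
    gain = gain - gain
    handle(t)
    t = -24
    t = 8
    emit(gain)
    gain = gain // gain
    t = 24 * t
    t = 31 - gain
    t = 2
    return gain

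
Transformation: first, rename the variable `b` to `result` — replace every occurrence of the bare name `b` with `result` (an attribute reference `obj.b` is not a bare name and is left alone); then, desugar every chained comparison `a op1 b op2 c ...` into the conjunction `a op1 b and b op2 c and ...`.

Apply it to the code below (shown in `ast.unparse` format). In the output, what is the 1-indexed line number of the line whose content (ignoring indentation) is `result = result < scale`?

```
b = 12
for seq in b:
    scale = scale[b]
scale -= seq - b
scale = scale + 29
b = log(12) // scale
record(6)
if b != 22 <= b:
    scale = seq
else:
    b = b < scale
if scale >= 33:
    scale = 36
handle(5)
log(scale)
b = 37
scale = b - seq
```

11

Transformed code:
result = 12
for seq in result:
    scale = scale[result]
scale -= seq - result
scale = scale + 29
result = log(12) // scale
record(6)
if result != 22 and 22 <= result:
    scale = seq
else:
    result = result < scale
if scale >= 33:
    scale = 36
handle(5)
log(scale)
result = 37
scale = result - seq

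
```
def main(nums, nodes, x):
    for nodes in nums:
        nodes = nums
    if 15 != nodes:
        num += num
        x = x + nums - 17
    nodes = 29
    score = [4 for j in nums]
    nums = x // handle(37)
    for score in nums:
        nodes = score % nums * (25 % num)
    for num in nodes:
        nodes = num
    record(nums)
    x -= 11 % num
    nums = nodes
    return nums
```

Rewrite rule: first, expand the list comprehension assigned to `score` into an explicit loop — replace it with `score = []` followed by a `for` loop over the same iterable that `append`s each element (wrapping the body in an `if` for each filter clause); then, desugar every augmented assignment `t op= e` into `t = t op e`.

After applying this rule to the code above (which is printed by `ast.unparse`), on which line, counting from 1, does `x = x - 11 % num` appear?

17

Transformed code:
def main(nums, nodes, x):
    for nodes in nums:
        nodes = nums
    if 15 != nodes:
        num = num + num
        x = x + nums - 17
    nodes = 29
    score = []
    for j in nums:
        score.append(4)
    nums = x // handle(37)
    for score in nums:
        nodes = score % nums * (25 % num)
    for num in nodes:
        nodes = num
    record(nums)
    x = x - 11 % num
    nums = nodes
    return nums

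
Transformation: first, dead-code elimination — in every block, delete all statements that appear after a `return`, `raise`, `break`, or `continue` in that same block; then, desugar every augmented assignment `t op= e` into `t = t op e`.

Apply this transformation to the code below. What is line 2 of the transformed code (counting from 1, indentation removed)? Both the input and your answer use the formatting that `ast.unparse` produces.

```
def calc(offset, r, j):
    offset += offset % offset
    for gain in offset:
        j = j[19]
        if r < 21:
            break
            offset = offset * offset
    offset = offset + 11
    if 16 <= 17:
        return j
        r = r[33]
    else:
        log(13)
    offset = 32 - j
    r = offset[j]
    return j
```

offset = offset + offset % offset

Transformed code:
def calc(offset, r, j):
    offset = offset + offset % offset
    for gain in offset:
        j = j[19]
        if r < 21:
            break
    offset = offset + 11
    if 16 <= 17:
        return j
    else:
        log(13)
    offset = 32 - j
    r = offset[j]
    return j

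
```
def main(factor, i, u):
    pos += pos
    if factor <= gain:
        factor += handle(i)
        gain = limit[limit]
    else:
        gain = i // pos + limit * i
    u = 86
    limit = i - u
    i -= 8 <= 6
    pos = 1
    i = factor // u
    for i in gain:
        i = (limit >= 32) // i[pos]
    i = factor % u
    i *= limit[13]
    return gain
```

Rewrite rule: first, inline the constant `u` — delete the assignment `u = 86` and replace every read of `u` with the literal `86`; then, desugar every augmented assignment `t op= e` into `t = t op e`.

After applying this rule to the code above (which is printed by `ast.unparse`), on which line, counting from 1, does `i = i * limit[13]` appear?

Transformed code:
def main(factor, i, u):
    pos = pos + pos
    if factor <= gain:
        factor = factor + handle(i)
        gain = limit[limit]
    else:
        gain = i // pos + limit * i
    limit = i - 86
    i = i - (8 <= 6)
    pos = 1
    i = factor // 86
    for i in gain:
        i = (limit >= 32) // i[pos]
    i = factor % 86
    i = i * limit[13]
    return gain

15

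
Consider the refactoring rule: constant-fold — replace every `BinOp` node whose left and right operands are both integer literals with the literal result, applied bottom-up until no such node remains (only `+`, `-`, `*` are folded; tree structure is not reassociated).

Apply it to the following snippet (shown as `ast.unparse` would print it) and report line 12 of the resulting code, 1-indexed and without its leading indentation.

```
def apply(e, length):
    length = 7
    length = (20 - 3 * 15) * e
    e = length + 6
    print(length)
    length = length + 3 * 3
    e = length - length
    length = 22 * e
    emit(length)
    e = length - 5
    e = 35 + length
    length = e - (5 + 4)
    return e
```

Transformed code:
def apply(e, length):
    length = 7
    length = -25 * e
    e = length + 6
    print(length)
    length = length + 9
    e = length - length
    length = 22 * e
    emit(length)
    e = length - 5
    e = 35 + length
    length = e - 9
    return e

length = e - 9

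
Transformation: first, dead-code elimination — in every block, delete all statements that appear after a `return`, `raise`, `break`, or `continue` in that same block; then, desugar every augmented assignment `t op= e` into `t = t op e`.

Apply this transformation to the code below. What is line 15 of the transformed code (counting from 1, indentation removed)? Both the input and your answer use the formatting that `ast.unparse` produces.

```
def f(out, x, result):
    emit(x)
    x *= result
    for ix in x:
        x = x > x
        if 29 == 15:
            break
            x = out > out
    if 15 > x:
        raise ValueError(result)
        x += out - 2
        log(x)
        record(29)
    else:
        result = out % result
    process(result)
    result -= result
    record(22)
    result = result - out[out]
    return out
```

Transformed code:
def f(out, x, result):
    emit(x)
    x = x * result
    for ix in x:
        x = x > x
        if 29 == 15:
            break
    if 15 > x:
        raise ValueError(result)
    else:
        result = out % result
    process(result)
    result = result - result
    record(22)
    result = result - out[out]
    return out

result = result - out[out]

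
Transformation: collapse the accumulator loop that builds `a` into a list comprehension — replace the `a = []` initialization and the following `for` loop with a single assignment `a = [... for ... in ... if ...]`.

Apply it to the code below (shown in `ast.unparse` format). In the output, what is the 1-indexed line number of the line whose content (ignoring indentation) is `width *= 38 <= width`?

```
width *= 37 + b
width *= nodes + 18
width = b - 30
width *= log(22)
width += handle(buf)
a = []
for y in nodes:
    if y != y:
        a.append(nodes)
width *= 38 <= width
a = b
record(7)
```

7

Transformed code:
width *= 37 + b
width *= nodes + 18
width = b - 30
width *= log(22)
width += handle(buf)
a = [nodes for y in nodes if y != y]
width *= 38 <= width
a = b
record(7)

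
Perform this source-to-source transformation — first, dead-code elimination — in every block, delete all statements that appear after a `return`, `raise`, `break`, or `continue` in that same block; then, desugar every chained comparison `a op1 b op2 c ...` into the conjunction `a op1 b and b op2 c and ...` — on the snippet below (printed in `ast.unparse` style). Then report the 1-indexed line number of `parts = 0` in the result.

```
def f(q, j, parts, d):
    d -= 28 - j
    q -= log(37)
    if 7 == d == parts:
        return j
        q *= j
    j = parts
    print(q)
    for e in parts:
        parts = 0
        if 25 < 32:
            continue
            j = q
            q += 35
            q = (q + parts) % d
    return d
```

Transformed code:
def f(q, j, parts, d):
    d -= 28 - j
    q -= log(37)
    if 7 == d and d == parts:
        return j
    j = parts
    print(q)
    for e in parts:
        parts = 0
        if 25 < 32:
            continue
    return d

9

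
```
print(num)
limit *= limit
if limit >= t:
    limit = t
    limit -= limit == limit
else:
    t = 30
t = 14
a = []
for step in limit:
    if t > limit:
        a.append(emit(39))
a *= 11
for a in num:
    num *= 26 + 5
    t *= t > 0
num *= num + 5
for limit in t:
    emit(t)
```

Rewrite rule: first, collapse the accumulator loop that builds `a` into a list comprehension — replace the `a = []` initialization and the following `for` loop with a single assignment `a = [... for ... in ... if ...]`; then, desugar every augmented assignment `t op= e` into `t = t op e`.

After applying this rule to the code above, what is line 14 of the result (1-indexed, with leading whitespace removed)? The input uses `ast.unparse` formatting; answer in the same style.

num = num * (num + 5)

Transformed code:
print(num)
limit = limit * limit
if limit >= t:
    limit = t
    limit = limit - (limit == limit)
else:
    t = 30
t = 14
a = [emit(39) for step in limit if t > limit]
a = a * 11
for a in num:
    num = num * (26 + 5)
    t = t * (t > 0)
num = num * (num + 5)
for limit in t:
    emit(t)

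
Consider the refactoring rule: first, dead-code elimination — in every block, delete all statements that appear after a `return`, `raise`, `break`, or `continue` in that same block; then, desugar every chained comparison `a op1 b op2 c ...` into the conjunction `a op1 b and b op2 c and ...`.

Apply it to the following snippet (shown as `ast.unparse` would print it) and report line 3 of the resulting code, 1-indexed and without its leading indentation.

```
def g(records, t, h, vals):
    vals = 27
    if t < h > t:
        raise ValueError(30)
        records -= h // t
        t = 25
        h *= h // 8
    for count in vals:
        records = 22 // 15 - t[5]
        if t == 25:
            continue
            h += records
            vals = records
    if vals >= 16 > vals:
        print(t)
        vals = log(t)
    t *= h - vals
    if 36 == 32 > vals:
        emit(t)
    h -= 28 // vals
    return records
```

Transformed code:
def g(records, t, h, vals):
    vals = 27
    if t < h and h > t:
        raise ValueError(30)
    for count in vals:
        records = 22 // 15 - t[5]
        if t == 25:
            continue
    if vals >= 16 and 16 > vals:
        print(t)
        vals = log(t)
    t *= h - vals
    if 36 == 32 and 32 > vals:
        emit(t)
    h -= 28 // vals
    return records

if t < h and h > t:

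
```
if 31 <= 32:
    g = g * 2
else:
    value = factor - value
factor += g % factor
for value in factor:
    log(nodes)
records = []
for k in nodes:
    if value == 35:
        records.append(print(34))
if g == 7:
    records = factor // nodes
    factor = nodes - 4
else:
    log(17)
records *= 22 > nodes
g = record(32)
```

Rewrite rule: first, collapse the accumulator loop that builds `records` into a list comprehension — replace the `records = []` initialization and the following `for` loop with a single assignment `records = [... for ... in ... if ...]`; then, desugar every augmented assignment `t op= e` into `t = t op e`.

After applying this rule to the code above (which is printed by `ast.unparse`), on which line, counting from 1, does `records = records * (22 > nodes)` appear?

14

Transformed code:
if 31 <= 32:
    g = g * 2
else:
    value = factor - value
factor = factor + g % factor
for value in factor:
    log(nodes)
records = [print(34) for k in nodes if value == 35]
if g == 7:
    records = factor // nodes
    factor = nodes - 4
else:
    log(17)
records = records * (22 > nodes)
g = record(32)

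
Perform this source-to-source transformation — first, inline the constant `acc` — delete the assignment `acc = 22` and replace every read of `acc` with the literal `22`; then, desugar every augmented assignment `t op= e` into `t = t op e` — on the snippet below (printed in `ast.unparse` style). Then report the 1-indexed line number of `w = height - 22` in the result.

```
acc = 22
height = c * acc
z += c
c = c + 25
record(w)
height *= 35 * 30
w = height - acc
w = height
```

Transformed code:
height = c * 22
z = z + c
c = c + 25
record(w)
height = height * (35 * 30)
w = height - 22
w = height

6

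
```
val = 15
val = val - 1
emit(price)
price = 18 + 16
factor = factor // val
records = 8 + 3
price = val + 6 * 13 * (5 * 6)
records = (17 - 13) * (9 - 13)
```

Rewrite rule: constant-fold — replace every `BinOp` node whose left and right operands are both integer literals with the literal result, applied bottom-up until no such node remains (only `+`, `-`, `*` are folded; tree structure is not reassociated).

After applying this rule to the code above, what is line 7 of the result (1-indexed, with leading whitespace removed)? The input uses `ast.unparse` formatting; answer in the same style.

price = val + 2340

Transformed code:
val = 15
val = val - 1
emit(price)
price = 34
factor = factor // val
records = 11
price = val + 2340
records = -16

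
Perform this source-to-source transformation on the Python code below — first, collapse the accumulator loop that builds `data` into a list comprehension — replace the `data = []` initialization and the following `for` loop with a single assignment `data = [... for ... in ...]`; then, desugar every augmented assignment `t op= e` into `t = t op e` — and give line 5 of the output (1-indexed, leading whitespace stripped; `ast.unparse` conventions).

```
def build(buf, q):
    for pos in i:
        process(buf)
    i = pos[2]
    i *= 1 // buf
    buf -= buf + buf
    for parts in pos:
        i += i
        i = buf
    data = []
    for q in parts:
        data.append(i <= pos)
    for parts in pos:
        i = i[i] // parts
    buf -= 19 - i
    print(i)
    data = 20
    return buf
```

i = i * (1 // buf)

Transformed code:
def build(buf, q):
    for pos in i:
        process(buf)
    i = pos[2]
    i = i * (1 // buf)
    buf = buf - (buf + buf)
    for parts in pos:
        i = i + i
        i = buf
    data = [i <= pos for q in parts]
    for parts in pos:
        i = i[i] // parts
    buf = buf - (19 - i)
    print(i)
    data = 20
    return buf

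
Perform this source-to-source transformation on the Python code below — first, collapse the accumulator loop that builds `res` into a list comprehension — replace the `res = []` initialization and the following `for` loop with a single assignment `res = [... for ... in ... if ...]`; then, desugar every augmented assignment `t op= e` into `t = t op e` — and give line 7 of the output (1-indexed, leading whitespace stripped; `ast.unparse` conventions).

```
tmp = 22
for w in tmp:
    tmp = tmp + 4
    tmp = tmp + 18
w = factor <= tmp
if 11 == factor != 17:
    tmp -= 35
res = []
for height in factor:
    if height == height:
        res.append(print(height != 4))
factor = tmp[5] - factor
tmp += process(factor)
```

tmp = tmp - 35

Transformed code:
tmp = 22
for w in tmp:
    tmp = tmp + 4
    tmp = tmp + 18
w = factor <= tmp
if 11 == factor != 17:
    tmp = tmp - 35
res = [print(height != 4) for height in factor if height == height]
factor = tmp[5] - factor
tmp = tmp + process(factor)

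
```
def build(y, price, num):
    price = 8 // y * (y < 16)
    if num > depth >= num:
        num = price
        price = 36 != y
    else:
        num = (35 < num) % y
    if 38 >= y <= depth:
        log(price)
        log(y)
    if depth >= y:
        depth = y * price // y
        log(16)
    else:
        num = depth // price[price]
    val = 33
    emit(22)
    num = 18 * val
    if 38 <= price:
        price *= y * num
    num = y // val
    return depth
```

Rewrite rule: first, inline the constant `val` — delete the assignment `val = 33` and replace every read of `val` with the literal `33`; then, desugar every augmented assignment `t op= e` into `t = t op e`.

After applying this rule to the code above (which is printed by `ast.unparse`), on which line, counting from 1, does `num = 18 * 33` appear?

Transformed code:
def build(y, price, num):
    price = 8 // y * (y < 16)
    if num > depth >= num:
        num = price
        price = 36 != y
    else:
        num = (35 < num) % y
    if 38 >= y <= depth:
        log(price)
        log(y)
    if depth >= y:
        depth = y * price // y
        log(16)
    else:
        num = depth // price[price]
    emit(22)
    num = 18 * 33
    if 38 <= price:
        price = price * (y * num)
    num = y // 33
    return depth

17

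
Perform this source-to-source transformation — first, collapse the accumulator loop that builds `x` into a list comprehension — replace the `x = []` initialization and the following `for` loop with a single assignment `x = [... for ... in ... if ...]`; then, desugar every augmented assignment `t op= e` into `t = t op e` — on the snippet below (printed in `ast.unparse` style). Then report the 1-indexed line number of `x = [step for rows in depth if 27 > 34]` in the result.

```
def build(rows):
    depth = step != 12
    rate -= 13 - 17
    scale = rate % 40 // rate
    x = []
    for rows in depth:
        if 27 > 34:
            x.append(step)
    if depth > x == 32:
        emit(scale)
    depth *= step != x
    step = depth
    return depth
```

Transformed code:
def build(rows):
    depth = step != 12
    rate = rate - (13 - 17)
    scale = rate % 40 // rate
    x = [step for rows in depth if 27 > 34]
    if depth > x == 32:
        emit(scale)
    depth = depth * (step != x)
    step = depth
    return depth

5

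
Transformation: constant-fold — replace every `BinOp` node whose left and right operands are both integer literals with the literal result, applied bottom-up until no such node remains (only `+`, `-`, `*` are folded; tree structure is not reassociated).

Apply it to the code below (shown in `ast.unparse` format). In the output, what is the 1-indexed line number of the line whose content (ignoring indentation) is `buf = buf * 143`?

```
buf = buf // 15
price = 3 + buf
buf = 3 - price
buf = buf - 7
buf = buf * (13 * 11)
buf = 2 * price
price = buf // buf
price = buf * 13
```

5

Transformed code:
buf = buf // 15
price = 3 + buf
buf = 3 - price
buf = buf - 7
buf = buf * 143
buf = 2 * price
price = buf // buf
price = buf * 13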